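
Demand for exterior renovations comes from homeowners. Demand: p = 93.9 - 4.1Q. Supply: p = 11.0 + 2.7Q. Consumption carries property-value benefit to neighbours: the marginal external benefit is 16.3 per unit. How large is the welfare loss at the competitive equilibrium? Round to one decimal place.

Market equilibrium (private): 11.0 + 2.7Q = 93.9 - 4.1Q → Q_m = 12.1912.
Social marginal benefit = demand + MEB = 110.2 - 4.1Q.
Set SMB = MC: 110.2 - 4.1Q = 11.0 + 2.7Q → Q* = 14.5882.
Between Q* and Q_m the wedge SMB − MC runs linearly from 0 to MEB(Q_m), so the loss is a triangle.
DWL = ½ × 2.3970 × 16.3000 = 19.5356.

DWL = 19.5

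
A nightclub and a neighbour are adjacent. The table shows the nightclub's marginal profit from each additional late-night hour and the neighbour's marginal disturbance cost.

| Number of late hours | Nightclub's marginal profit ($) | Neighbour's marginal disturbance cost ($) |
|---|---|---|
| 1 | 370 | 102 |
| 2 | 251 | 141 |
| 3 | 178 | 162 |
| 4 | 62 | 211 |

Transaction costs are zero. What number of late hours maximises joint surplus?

3

Bargaining reaches the level where marginal profit last exceeds marginal disturbance cost.
That holds through level 3 (178 ≥ 162) but not at 4 (62 < 211).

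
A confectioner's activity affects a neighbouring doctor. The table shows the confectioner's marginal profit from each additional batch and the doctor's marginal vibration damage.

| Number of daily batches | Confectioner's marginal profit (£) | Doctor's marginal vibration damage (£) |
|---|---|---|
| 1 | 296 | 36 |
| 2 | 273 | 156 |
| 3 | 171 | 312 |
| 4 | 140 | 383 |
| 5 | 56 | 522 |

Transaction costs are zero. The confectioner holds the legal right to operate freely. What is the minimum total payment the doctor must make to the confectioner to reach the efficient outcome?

£367

Left alone the confectioner would choose level 5 (marginal profit stays positive).
Efficient level: k* = 2 (marginal profit ≥ marginal vibration damage through 2).
The doctor must at least cover the confectioner's forgone profit from cutting 5→2: 171 + 140 + 56 = 367.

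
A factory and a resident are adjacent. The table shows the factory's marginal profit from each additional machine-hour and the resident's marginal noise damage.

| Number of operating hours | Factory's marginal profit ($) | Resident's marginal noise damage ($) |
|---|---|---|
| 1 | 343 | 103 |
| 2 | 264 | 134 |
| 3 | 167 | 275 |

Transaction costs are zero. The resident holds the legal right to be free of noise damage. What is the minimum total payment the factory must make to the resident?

Efficient level: marginal profit ≥ marginal noise damage through level 2, so k* = 2.
With the resident holding the right, the factory must at least compensate total damage at k*: 103 + 134 = 237.

$237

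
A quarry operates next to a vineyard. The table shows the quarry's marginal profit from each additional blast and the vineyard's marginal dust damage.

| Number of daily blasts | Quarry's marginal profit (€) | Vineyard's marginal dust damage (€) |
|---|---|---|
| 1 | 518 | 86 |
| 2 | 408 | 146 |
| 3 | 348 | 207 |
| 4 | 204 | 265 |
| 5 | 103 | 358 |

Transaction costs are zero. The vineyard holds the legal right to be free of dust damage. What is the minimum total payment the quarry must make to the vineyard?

€439

Efficient level: marginal profit ≥ marginal dust damage through level 3, so k* = 3.
With the vineyard holding the right, the quarry must at least compensate total damage at k*: 86 + 146 + 207 = 439.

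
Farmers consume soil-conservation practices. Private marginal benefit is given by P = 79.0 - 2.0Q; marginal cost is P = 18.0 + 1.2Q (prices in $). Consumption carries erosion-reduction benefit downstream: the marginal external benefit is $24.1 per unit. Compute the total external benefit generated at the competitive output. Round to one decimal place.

Market equilibrium (private): 18.0 + 1.2Q = 79.0 - 2.0Q → Q_m = 19.0625.
Total external benefit = MEB × Q_m = 24.1 × 19.0625 = 459.4063.

$459.4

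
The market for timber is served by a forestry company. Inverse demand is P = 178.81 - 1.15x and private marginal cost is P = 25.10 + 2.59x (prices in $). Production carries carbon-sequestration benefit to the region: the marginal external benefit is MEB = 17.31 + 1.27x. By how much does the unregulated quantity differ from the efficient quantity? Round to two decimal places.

28.14 units

Market equilibrium (private): 25.10 + 2.59x = 178.81 - 1.15x → x_m = 41.0989.
Social marginal cost = private MC − MEB = 7.79 + 1.32x.
Set SMC = demand: 7.79 + 1.32x = 178.81 - 1.15x → x* = 69.2389.
Gap = |41.0989 − 69.2389| = 28.1400.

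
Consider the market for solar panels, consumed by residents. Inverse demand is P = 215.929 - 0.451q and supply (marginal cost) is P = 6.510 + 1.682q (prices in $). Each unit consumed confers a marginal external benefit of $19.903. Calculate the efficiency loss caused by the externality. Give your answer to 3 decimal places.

Market equilibrium (private): 6.510 + 1.682q = 215.929 - 0.451q → q_m = 98.1805.
Social marginal benefit = demand + MEB = 235.832 - 0.451q.
Set SMB = MC: 235.832 - 0.451q = 6.510 + 1.682q → q* = 107.5115.
Between q* and q_m the wedge SMB − MC runs linearly from 0 to MEB(q_m), so the loss is a triangle.
DWL = ½ × 9.3310 × 19.9030 = 92.8574.

DWL = $92.857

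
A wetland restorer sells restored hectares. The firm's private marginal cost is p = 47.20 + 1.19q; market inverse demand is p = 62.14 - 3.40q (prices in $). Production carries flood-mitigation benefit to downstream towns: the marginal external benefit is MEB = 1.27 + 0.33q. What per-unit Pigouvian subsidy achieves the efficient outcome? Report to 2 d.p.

Social marginal cost = private MC − MEB = 45.93 + 0.86q.
Set SMC = demand: 45.93 + 0.86q = 62.14 - 3.40q → q* = 3.8052.
The Pigouvian subsidy equals MEB at q*: 1.27 + 0.33×3.8052 = 2.5257.

subsidy = $2.53 per unit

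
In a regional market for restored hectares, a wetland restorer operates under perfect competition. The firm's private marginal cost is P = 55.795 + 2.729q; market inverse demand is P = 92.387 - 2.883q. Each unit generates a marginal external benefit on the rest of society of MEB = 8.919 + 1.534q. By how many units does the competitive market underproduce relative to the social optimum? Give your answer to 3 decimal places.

4.640 units

Market equilibrium (private): 55.795 + 2.729q = 92.387 - 2.883q → q_m = 6.5203.
Social marginal cost = private MC − MEB = 46.876 + 1.195q.
Set SMC = demand: 46.876 + 1.195q = 92.387 - 2.883q → q* = 11.1601.
Gap = |6.5203 − 11.1601| = 4.6398.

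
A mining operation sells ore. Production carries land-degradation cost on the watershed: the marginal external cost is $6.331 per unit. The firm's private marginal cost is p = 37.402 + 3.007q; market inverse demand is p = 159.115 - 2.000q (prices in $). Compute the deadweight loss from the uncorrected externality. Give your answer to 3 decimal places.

DWL = $4.003

Market equilibrium (private): 37.402 + 3.007q = 159.115 - 2.000q → q_m = 24.3086.
Social marginal cost = private MC + MEC = 43.733 + 3.007q.
Set SMC = demand: 43.733 + 3.007q = 159.115 - 2.000q → q* = 23.0441.
The welfare-loss triangle has base |q_m − q*| and height MEC(q_m) (the vertical gap between SMC and demand is zero at q* and MEC at q_m).
DWL = ½ × 1.2645 × 6.3310 = 4.0028.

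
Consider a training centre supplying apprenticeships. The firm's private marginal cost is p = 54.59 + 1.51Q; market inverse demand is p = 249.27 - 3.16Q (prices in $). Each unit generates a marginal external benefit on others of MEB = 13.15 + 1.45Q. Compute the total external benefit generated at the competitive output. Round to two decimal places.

Market equilibrium (private): 54.59 + 1.51Q = 249.27 - 3.16Q → Q_m = 41.6874.
Total external benefit = ∫₀^{Q_m} (13.15 + 1.45Q) dQ = 13.15×41.6874 + ½×1.45×41.6874² = 1808.1228.

$1808.12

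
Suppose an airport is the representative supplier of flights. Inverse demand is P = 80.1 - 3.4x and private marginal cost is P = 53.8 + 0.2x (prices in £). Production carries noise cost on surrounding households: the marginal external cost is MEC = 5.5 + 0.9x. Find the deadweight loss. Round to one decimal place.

Market equilibrium (private): 53.8 + 0.2x = 80.1 - 3.4x → x_m = 7.3056.
Social marginal cost = private MC + MEC = 59.3 + 1.1x.
Set SMC = demand: 59.3 + 1.1x = 80.1 - 3.4x → x* = 4.6222.
The welfare-loss triangle has base |x_m − x*| and height MEC(x_m) (the vertical gap between SMC and demand is zero at x* and MEC at x_m).
DWL = ½ × 2.6834 × 12.0750 = 16.2010.

DWL = £16.2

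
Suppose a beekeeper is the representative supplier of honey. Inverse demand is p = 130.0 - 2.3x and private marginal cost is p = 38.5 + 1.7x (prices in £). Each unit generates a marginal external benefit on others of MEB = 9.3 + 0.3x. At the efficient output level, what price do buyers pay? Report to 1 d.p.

Social marginal cost = private MC − MEB = 29.2 + 1.4x.
Set SMC = demand: 29.2 + 1.4x = 130.0 - 2.3x → x* = 27.2432.
Consumer price on the demand curve at x*: 130.0 − 2.3×27.2432 = 67.3406.

P = £67.3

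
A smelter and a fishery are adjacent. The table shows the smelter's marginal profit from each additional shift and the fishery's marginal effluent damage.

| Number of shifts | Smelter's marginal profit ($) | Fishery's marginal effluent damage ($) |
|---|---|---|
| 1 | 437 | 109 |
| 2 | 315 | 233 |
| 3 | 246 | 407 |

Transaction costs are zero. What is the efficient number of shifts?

2

Bargaining reaches the level where marginal profit last exceeds marginal effluent damage.
That holds through level 2 (315 ≥ 233) but not at 3 (246 < 407).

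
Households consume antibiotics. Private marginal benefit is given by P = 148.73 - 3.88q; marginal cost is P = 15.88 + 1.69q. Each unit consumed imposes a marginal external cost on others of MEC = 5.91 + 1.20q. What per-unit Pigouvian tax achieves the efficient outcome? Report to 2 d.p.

tax = 28.41 per unit

Social marginal benefit = demand − MEC = 142.82 - 5.08q.
Set SMB = MC: 142.82 - 5.08q = 15.88 + 1.69q → q* = 18.7504.
The Pigouvian tax equals MEC at q*: 5.91 + 1.20×18.7504 = 28.4105.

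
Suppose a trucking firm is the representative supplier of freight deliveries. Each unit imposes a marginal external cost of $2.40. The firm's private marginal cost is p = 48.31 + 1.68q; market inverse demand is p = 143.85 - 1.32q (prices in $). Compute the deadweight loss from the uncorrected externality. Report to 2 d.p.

DWL = $0.96

Market equilibrium (private): 48.31 + 1.68q = 143.85 - 1.32q → q_m = 31.8467.
Social marginal cost = private MC + MEC = 50.71 + 1.68q.
Set SMC = demand: 50.71 + 1.68q = 143.85 - 1.32q → q* = 31.0467.
Between q* and q_m the wedge SMC − demand runs linearly from 0 to MEC(q_m), so the loss is a triangle.
DWL = ½ × 0.8000 × 2.4000 = 0.9600.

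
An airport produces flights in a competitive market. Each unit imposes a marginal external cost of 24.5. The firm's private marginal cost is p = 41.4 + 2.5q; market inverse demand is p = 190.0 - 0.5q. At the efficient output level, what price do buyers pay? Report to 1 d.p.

Social marginal cost = private MC + MEC = 65.9 + 2.5q.
Set SMC = demand: 65.9 + 2.5q = 190.0 - 0.5q → q* = 41.3667.
Consumer price on the demand curve at q*: 190.0 − 0.5×41.3667 = 169.3167.

P = 169.3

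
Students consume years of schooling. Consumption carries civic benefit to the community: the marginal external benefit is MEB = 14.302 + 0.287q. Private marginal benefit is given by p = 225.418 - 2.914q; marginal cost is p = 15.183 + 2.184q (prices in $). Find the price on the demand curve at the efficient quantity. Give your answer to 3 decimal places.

P = $89.417

Social marginal benefit = demand + MEB = 239.720 - 2.627q.
Set SMB = MC: 239.720 - 2.627q = 15.183 + 2.184q → q* = 46.6716.
Consumer price on the demand curve at q*: 225.418 − 2.914×46.6716 = 89.4170.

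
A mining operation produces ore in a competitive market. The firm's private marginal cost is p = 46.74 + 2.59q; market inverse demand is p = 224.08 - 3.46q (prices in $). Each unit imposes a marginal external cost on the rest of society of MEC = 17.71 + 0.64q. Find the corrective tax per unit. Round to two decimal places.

Social marginal cost = private MC + MEC = 64.45 + 3.23q.
Set SMC = demand: 64.45 + 3.23q = 224.08 - 3.46q → q* = 23.8610.
The Pigouvian tax equals MEC at q*: 17.71 + 0.64×23.8610 = 32.9810.

tax = $32.98 per unit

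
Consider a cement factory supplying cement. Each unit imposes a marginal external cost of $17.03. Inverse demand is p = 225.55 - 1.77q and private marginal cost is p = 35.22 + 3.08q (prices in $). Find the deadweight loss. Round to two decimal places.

Market equilibrium (private): 35.22 + 3.08q = 225.55 - 1.77q → q_m = 39.2433.
Social marginal cost = private MC + MEC = 52.25 + 3.08q.
Set SMC = demand: 52.25 + 3.08q = 225.55 - 1.77q → q* = 35.7320.
The loss is the area between SMC and demand from q* to q_m; with linear curves that's a triangle of height MEC(q_m).
DWL = ½ × 3.5113 × 17.0300 = 29.8987.

DWL = $29.90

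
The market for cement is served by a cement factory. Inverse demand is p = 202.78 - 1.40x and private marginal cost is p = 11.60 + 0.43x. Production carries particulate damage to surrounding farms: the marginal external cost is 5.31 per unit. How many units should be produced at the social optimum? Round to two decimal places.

Social marginal cost = private MC + MEC = 16.91 + 0.43x.
Set SMC = demand: 16.91 + 0.43x = 202.78 - 1.40x → x* = 101.5683.

x* = 101.57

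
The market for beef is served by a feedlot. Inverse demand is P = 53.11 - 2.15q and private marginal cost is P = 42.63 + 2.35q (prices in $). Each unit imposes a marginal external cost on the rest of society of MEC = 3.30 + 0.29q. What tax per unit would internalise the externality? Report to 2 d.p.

tax = $3.73 per unit

Social marginal cost = private MC + MEC = 45.93 + 2.64q.
Set SMC = demand: 45.93 + 2.64q = 53.11 - 2.15q → q* = 1.4990.
The Pigouvian tax equals MEC at q*: 3.30 + 0.29×1.4990 = 3.7347.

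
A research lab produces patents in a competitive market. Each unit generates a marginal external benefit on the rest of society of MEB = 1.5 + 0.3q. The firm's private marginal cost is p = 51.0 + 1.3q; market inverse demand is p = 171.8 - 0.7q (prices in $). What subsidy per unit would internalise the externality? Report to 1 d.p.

subsidy = $23.1 per unit

Social marginal cost = private MC − MEB = 49.5 + q.
Set SMC = demand: 49.5 + q = 171.8 - 0.7q → q* = 71.9412.
The Pigouvian subsidy equals MEB at q*: 1.5 + 0.3×71.9412 = 23.0824.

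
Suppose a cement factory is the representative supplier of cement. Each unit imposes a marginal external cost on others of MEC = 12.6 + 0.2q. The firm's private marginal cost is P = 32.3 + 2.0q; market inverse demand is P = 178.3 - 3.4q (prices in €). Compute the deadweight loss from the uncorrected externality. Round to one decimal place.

Market equilibrium (private): 32.3 + 2.0q = 178.3 - 3.4q → q_m = 27.0370.
Social marginal cost = private MC + MEC = 44.9 + 2.2q.
Set SMC = demand: 44.9 + 2.2q = 178.3 - 3.4q → q* = 23.8214.
The welfare-loss triangle has base |q_m − q*| and height MEC(q_m) (the vertical gap between SMC and demand is zero at q* and MEC at q_m).
DWL = ½ × 3.2156 × 18.0074 = 28.9523.

DWL = €29.0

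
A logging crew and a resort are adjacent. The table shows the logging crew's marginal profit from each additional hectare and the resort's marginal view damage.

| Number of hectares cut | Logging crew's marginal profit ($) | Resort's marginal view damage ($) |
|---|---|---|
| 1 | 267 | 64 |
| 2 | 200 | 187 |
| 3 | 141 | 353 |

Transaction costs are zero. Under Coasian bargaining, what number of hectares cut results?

2

Bargaining reaches the level where marginal profit last exceeds marginal view damage.
That holds through level 2 (200 ≥ 187) but not at 3 (141 < 353).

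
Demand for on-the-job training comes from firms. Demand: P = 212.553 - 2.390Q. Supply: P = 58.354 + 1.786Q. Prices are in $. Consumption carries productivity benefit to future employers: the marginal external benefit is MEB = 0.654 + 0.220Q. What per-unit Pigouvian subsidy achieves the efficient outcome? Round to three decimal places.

Social marginal benefit = demand + MEB = 213.207 - 2.170Q.
Set SMB = MC: 213.207 - 2.170Q = 58.354 + 1.786Q → Q* = 39.1438.
The Pigouvian subsidy equals MEB at Q*: 0.654 + 0.220×39.1438 = 9.2656.

subsidy = $9.266 per unit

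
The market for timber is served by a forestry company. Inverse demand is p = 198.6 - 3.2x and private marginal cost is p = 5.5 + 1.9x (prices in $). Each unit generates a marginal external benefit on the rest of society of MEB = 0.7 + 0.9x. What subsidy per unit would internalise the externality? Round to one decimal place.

subsidy = $42.2 per unit

Social marginal cost = private MC − MEB = 4.8 + x.
Set SMC = demand: 4.8 + x = 198.6 - 3.2x → x* = 46.1429.
The Pigouvian subsidy equals MEB at x*: 0.7 + 0.9×46.1429 = 42.2286.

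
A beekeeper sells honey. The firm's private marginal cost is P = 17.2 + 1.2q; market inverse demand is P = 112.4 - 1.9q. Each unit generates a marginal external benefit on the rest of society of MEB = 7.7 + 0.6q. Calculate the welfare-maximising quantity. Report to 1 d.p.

Social marginal cost = private MC − MEB = 9.5 + 0.6q.
Set SMC = demand: 9.5 + 0.6q = 112.4 - 1.9q → q* = 41.1600.

q* = 41.2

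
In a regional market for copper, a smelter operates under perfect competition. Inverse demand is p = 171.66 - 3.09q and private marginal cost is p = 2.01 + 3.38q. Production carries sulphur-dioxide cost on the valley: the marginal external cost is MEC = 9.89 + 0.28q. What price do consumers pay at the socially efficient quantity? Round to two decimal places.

Social marginal cost = private MC + MEC = 11.90 + 3.66q.
Set SMC = demand: 11.90 + 3.66q = 171.66 - 3.09q → q* = 23.6681.
Consumer price on the demand curve at q*: 171.66 − 3.09×23.6681 = 98.5256.

P = 98.53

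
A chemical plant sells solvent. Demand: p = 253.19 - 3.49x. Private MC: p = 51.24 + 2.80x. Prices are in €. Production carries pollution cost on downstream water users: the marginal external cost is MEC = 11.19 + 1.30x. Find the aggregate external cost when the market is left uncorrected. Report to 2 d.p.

Market equilibrium (private): 51.24 + 2.80x = 253.19 - 3.49x → x_m = 32.1065.
Total external cost = ∫₀^{x_m} (11.19 + 1.30x) dx = 11.19×32.1065 + ½×1.30×32.1065² = 1029.3095.

€1029.31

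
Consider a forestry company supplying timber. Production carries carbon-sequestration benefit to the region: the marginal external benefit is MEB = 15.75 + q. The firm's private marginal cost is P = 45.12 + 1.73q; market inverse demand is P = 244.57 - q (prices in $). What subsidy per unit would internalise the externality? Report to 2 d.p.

subsidy = $140.14 per unit

Social marginal cost = private MC − MEB = 29.37 + 0.73q.
Set SMC = demand: 29.37 + 0.73q = 244.57 - q → q* = 124.3931.
The Pigouvian subsidy equals MEB at q*: 15.75 + 1.00×124.3931 = 140.1431.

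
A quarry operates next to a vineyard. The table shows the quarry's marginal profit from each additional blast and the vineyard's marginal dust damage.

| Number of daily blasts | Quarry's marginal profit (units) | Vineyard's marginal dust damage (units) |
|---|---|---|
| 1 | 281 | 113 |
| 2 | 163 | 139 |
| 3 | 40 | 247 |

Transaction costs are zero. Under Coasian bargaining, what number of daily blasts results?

Bargaining reaches the level where marginal profit last exceeds marginal dust damage.
That holds through level 2 (163 ≥ 139) but not at 3 (40 < 247).

2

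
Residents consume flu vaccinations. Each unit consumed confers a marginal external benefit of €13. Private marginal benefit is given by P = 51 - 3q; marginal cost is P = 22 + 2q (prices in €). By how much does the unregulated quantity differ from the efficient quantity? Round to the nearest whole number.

3 units

Market equilibrium (private): 22 + 2q = 51 - 3q → q_m = 5.8000.
Social marginal benefit = demand + MEB = 64 - 3q.
Set SMB = MC: 64 - 3q = 22 + 2q → q* = 8.4000.
Gap = |5.8000 − 8.4000| = 2.6000.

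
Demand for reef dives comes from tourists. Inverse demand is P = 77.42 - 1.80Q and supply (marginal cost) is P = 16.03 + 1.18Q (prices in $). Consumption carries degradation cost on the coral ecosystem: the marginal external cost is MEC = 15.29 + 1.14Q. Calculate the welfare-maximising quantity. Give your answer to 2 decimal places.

Social marginal benefit = demand − MEC = 62.13 - 2.94Q.
Set SMB = MC: 62.13 - 2.94Q = 16.03 + 1.18Q → Q* = 11.1893.

Q* = 11.19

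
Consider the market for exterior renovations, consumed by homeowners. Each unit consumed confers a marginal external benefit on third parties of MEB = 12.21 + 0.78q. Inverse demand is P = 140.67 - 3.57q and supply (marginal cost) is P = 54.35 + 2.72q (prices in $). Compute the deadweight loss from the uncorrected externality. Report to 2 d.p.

Market equilibrium (private): 54.35 + 2.72q = 140.67 - 3.57q → q_m = 13.7234.
Social marginal benefit = demand + MEB = 152.88 - 2.79q.
Set SMB = MC: 152.88 - 2.79q = 54.35 + 2.72q → q* = 17.8820.
The welfare-loss triangle has base |q_m − q*| and height MEB(q_m) (the vertical gap between SMB and MC is zero at q* and MEB at q_m).
DWL = ½ × 4.1586 × 22.9142 = 47.6455.

DWL = $47.65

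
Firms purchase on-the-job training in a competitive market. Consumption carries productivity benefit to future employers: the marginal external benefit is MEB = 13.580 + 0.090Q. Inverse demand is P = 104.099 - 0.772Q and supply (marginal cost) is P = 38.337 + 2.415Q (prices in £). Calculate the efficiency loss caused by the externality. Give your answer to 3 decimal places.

DWL = £38.473

Market equilibrium (private): 38.337 + 2.415Q = 104.099 - 0.772Q → Q_m = 20.6345.
Social marginal benefit = demand + MEB = 117.679 - 0.682Q.
Set SMB = MC: 117.679 - 0.682Q = 38.337 + 2.415Q → Q* = 25.6190.
The welfare-loss triangle has base |Q_m − Q*| and height MEB(Q_m) (the vertical gap between SMB and MC is zero at Q* and MEB at Q_m).
DWL = ½ × 4.9845 × 15.4371 = 38.4731.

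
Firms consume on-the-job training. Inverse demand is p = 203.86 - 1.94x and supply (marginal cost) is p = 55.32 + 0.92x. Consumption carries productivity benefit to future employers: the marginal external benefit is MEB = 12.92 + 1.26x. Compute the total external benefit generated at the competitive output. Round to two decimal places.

2370.43

Market equilibrium (private): 55.32 + 0.92x = 203.86 - 1.94x → x_m = 51.9371.
Total external benefit = ∫₀^{x_m} (12.92 + 1.26x) dx = 12.92×51.9371 + ½×1.26×51.9371² = 2370.4286.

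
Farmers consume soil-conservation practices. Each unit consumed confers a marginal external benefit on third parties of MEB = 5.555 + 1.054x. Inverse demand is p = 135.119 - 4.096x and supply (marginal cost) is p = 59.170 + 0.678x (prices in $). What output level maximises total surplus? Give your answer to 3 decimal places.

Social marginal benefit = demand + MEB = 140.674 - 3.042x.
Set SMB = MC: 140.674 - 3.042x = 59.170 + 0.678x → x* = 21.9097.

x* = 21.910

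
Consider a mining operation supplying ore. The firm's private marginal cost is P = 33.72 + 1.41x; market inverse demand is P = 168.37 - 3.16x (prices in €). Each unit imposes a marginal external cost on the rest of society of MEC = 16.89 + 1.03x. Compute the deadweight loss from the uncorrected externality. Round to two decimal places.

Market equilibrium (private): 33.72 + 1.41x = 168.37 - 3.16x → x_m = 29.4639.
Social marginal cost = private MC + MEC = 50.61 + 2.44x.
Set SMC = demand: 50.61 + 2.44x = 168.37 - 3.16x → x* = 21.0286.
Between x* and x_m the wedge SMC − demand runs linearly from 0 to MEC(x_m), so the loss is a triangle.
DWL = ½ × 8.4353 × 47.2378 = 199.2325.

DWL = €199.23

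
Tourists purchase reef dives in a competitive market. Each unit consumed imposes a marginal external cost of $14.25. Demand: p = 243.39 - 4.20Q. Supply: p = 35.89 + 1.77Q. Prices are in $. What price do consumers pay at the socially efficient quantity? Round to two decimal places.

Social marginal benefit = demand − MEC = 229.14 - 4.20Q.
Set SMB = MC: 229.14 - 4.20Q = 35.89 + 1.77Q → Q* = 32.3702.
Consumer price on the demand curve at Q*: 243.39 − 4.20×32.3702 = 107.4352.

P = $107.44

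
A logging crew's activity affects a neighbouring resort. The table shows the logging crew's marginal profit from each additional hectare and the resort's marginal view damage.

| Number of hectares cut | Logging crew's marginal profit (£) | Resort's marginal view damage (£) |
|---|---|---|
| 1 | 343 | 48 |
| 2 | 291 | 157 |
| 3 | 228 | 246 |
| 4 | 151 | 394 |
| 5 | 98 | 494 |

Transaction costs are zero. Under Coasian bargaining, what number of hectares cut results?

2

Bargaining reaches the level where marginal profit last exceeds marginal view damage.
That holds through level 2 (291 ≥ 157) but not at 3 (228 < 246).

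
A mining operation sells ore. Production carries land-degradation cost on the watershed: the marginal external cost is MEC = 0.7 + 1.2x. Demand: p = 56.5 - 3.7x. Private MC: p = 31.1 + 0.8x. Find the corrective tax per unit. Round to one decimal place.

tax = 5.9 per unit

Social marginal cost = private MC + MEC = 31.8 + 2.0x.
Set SMC = demand: 31.8 + 2.0x = 56.5 - 3.7x → x* = 4.3333.
The Pigouvian tax equals MEC at x*: 0.7 + 1.2×4.3333 = 5.9000.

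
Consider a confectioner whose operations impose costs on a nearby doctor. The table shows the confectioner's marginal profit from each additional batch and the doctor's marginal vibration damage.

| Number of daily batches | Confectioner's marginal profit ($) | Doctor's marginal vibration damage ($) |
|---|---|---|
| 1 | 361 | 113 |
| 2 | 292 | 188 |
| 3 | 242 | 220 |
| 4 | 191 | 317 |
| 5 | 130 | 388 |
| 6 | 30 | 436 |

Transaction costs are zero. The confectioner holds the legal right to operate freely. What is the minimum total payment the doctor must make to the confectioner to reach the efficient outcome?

Left alone the confectioner would choose level 6 (marginal profit stays positive).
Efficient level: k* = 3 (marginal profit ≥ marginal vibration damage through 3).
The doctor must at least cover the confectioner's forgone profit from cutting 6→3: 191 + 130 + 30 = 351.

$351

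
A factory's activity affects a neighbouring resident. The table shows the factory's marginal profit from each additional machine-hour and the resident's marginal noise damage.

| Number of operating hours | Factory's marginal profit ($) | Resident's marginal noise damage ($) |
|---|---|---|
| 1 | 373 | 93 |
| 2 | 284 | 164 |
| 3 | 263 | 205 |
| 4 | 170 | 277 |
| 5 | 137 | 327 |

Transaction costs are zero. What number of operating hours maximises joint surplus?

3

Bargaining reaches the level where marginal profit last exceeds marginal noise damage.
That holds through level 3 (263 ≥ 205) but not at 4 (170 < 277).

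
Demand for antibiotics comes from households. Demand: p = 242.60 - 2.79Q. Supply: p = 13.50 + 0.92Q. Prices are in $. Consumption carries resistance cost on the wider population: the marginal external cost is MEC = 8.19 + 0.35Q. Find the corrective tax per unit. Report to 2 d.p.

tax = $27.23 per unit

Social marginal benefit = demand − MEC = 234.41 - 3.14Q.
Set SMB = MC: 234.41 - 3.14Q = 13.50 + 0.92Q → Q* = 54.4113.
The Pigouvian tax equals MEC at Q*: 8.19 + 0.35×54.4113 = 27.2340.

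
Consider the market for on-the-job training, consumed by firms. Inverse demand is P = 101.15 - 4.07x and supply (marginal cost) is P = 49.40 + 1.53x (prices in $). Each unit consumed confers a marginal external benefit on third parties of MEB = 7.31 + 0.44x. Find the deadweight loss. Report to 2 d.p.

Market equilibrium (private): 49.40 + 1.53x = 101.15 - 4.07x → x_m = 9.2411.
Social marginal benefit = demand + MEB = 108.46 - 3.63x.
Set SMB = MC: 108.46 - 3.63x = 49.40 + 1.53x → x* = 11.4457.
The welfare-loss triangle has base |x_m − x*| and height MEB(x_m) (the vertical gap between SMB and MC is zero at x* and MEB at x_m).
DWL = ½ × 2.2046 × 11.3761 = 12.5399.

DWL = $12.54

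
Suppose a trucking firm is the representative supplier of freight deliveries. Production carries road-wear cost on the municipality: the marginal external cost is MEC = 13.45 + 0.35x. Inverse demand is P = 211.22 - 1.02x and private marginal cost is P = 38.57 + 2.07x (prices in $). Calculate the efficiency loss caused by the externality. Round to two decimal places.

Market equilibrium (private): 38.57 + 2.07x = 211.22 - 1.02x → x_m = 55.8738.
Social marginal cost = private MC + MEC = 52.02 + 2.42x.
Set SMC = demand: 52.02 + 2.42x = 211.22 - 1.02x → x* = 46.2791.
The welfare-loss triangle has base |x_m − x*| and height MEC(x_m) (the vertical gap between SMC and demand is zero at x* and MEC at x_m).
DWL = ½ × 9.5947 × 33.0058 = 158.3404.

DWL = $158.34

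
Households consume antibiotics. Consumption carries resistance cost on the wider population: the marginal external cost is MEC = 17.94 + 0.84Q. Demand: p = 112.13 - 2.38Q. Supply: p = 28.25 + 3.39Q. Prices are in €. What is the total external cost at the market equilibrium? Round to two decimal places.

Market equilibrium (private): 28.25 + 3.39Q = 112.13 - 2.38Q → Q_m = 14.5373.
Total external cost = ∫₀^{Q_m} (17.94 + 0.84Q) dQ = 17.94×14.5373 + ½×0.84×14.5373² = 349.5591.

€349.56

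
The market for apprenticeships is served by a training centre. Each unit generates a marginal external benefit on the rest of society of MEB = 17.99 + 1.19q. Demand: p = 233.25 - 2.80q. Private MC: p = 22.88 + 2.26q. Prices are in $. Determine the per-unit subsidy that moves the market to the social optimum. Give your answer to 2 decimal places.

subsidy = $88.21 per unit

Social marginal cost = private MC − MEB = 4.89 + 1.07q.
Set SMC = demand: 4.89 + 1.07q = 233.25 - 2.80q → q* = 59.0078.
The Pigouvian subsidy equals MEB at q*: 17.99 + 1.19×59.0078 = 88.2093.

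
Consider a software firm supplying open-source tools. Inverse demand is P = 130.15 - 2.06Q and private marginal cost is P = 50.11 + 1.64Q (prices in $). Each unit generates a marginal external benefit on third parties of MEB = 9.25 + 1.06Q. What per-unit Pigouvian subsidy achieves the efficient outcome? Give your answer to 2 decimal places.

subsidy = $45.10 per unit

Social marginal cost = private MC − MEB = 40.86 + 0.58Q.
Set SMC = demand: 40.86 + 0.58Q = 130.15 - 2.06Q → Q* = 33.8220.
The Pigouvian subsidy equals MEB at Q*: 9.25 + 1.06×33.8220 = 45.1013.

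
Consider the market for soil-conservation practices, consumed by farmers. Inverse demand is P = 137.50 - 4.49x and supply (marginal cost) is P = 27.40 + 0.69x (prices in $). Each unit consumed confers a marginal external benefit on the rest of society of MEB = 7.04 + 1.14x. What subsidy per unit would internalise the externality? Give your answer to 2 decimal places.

Social marginal benefit = demand + MEB = 144.54 - 3.35x.
Set SMB = MC: 144.54 - 3.35x = 27.40 + 0.69x → x* = 28.9950.
The Pigouvian subsidy equals MEB at x*: 7.04 + 1.14×28.9950 = 40.0943.

subsidy = $40.09 per unit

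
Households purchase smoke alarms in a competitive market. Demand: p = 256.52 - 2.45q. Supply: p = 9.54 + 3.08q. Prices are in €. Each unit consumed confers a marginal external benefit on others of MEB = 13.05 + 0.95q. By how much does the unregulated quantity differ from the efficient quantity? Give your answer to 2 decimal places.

12.11 units

Market equilibrium (private): 9.54 + 3.08q = 256.52 - 2.45q → q_m = 44.6618.
Social marginal benefit = demand + MEB = 269.57 - 1.50q.
Set SMB = MC: 269.57 - 1.50q = 9.54 + 3.08q → q* = 56.7751.
Gap = |44.6618 − 56.7751| = 12.1133.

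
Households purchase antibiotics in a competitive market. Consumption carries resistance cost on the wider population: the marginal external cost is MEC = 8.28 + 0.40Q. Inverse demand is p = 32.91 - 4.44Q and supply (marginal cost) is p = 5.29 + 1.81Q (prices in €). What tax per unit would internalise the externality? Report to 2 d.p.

Social marginal benefit = demand − MEC = 24.63 - 4.84Q.
Set SMB = MC: 24.63 - 4.84Q = 5.29 + 1.81Q → Q* = 2.9083.
The Pigouvian tax equals MEC at Q*: 8.28 + 0.40×2.9083 = 9.4433.

tax = €9.44 per unit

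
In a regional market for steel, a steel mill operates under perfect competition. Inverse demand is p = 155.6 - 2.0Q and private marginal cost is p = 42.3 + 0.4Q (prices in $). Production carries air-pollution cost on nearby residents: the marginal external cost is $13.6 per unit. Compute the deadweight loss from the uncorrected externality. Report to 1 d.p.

Market equilibrium (private): 42.3 + 0.4Q = 155.6 - 2.0Q → Q_m = 47.2083.
Social marginal cost = private MC + MEC = 55.9 + 0.4Q.
Set SMC = demand: 55.9 + 0.4Q = 155.6 - 2.0Q → Q* = 41.5417.
The loss is the area between SMC and demand from Q* to Q_m; with linear curves that's a triangle of height MEC(Q_m).
DWL = ½ × 5.6666 × 13.6000 = 38.5329.

DWL = $38.5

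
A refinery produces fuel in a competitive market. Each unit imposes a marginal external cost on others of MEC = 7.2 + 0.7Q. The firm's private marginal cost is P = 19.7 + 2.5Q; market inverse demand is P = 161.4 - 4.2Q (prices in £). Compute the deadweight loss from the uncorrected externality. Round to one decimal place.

DWL = £32.7

Market equilibrium (private): 19.7 + 2.5Q = 161.4 - 4.2Q → Q_m = 21.1493.
Social marginal cost = private MC + MEC = 26.9 + 3.2Q.
Set SMC = demand: 26.9 + 3.2Q = 161.4 - 4.2Q → Q* = 18.1757.
The loss is the area between SMC and demand from Q* to Q_m; with linear curves that's a triangle of height MEC(Q_m).
DWL = ½ × 2.9736 × 22.0045 = 32.7163.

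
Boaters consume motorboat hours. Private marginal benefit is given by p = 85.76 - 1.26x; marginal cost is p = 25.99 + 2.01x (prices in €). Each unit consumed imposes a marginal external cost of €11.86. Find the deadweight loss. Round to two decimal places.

Market equilibrium (private): 25.99 + 2.01x = 85.76 - 1.26x → x_m = 18.2783.
Social marginal benefit = demand − MEC = 73.90 - 1.26x.
Set SMB = MC: 73.90 - 1.26x = 25.99 + 2.01x → x* = 14.6514.
Between x* and x_m the wedge MC − SMB runs linearly from 0 to MEC(x_m), so the loss is a triangle.
DWL = ½ × 3.6269 × 11.8600 = 21.5075.

DWL = €21.51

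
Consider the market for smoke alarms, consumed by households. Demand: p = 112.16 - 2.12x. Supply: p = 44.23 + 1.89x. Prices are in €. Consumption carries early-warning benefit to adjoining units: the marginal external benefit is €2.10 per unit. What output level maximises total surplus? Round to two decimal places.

Social marginal benefit = demand + MEB = 114.26 - 2.12x.
Set SMB = MC: 114.26 - 2.12x = 44.23 + 1.89x → x* = 17.4638.

x* = 17.46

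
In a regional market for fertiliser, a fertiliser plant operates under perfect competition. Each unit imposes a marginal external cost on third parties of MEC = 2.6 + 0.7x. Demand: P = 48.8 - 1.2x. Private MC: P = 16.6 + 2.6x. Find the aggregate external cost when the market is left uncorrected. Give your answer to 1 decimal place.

47.2

Market equilibrium (private): 16.6 + 2.6x = 48.8 - 1.2x → x_m = 8.4737.
Total external cost = ∫₀^{x_m} (2.6 + 0.7x) dx = 2.6×8.4737 + ½×0.7×8.4737² = 47.1629.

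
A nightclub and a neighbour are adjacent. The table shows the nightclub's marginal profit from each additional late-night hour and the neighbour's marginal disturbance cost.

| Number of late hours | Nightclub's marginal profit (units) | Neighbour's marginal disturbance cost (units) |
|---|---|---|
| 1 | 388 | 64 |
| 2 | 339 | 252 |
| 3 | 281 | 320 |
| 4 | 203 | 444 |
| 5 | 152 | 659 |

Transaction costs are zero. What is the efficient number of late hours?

2

Bargaining reaches the level where marginal profit last exceeds marginal disturbance cost.
That holds through level 2 (339 ≥ 252) but not at 3 (281 < 320).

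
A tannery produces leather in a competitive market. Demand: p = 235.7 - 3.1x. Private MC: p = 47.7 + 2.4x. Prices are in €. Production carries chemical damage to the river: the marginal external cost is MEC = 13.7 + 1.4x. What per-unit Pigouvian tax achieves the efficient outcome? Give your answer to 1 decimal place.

Social marginal cost = private MC + MEC = 61.4 + 3.8x.
Set SMC = demand: 61.4 + 3.8x = 235.7 - 3.1x → x* = 25.2609.
The Pigouvian tax equals MEC at x*: 13.7 + 1.4×25.2609 = 49.0653.

tax = €49.1 per unit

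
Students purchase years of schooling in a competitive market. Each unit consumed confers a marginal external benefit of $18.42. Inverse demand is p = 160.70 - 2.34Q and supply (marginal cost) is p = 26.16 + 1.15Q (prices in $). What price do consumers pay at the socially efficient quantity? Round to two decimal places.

Social marginal benefit = demand + MEB = 179.12 - 2.34Q.
Set SMB = MC: 179.12 - 2.34Q = 26.16 + 1.15Q → Q* = 43.8281.
Consumer price on the demand curve at Q*: 160.70 − 2.34×43.8281 = 58.1422.

P = $58.14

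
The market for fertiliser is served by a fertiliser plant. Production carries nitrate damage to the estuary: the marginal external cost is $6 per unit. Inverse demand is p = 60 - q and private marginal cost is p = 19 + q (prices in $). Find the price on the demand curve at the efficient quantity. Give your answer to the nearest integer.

Social marginal cost = private MC + MEC = 25 + q.
Set SMC = demand: 25 + q = 60 - q → q* = 17.5000.
Consumer price on the demand curve at q*: 60 − 1×17.5000 = 42.5000.

P = $43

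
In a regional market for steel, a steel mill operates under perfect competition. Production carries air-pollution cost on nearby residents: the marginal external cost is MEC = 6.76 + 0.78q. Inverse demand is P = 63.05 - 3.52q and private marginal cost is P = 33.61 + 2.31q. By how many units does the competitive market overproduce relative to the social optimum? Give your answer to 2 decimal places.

Market equilibrium (private): 33.61 + 2.31q = 63.05 - 3.52q → q_m = 5.0497.
Social marginal cost = private MC + MEC = 40.37 + 3.09q.
Set SMC = demand: 40.37 + 3.09q = 63.05 - 3.52q → q* = 3.4312.
Gap = |5.0497 − 3.4312| = 1.6185.

1.62 units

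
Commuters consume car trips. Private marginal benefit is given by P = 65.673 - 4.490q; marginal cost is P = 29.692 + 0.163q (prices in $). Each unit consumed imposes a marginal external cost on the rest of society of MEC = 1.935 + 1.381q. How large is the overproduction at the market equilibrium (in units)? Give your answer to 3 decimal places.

2.091 units

Market equilibrium (private): 29.692 + 0.163q = 65.673 - 4.490q → q_m = 7.7329.
Social marginal benefit = demand − MEC = 63.738 - 5.871q.
Set SMB = MC: 63.738 - 5.871q = 29.692 + 0.163q → q* = 5.6424.
Gap = |7.7329 − 5.6424| = 2.0905.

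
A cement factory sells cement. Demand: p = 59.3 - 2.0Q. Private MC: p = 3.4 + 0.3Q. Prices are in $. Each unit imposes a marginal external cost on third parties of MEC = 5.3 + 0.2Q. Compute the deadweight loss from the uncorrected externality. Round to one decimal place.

DWL = $20.6

Market equilibrium (private): 3.4 + 0.3Q = 59.3 - 2.0Q → Q_m = 24.3043.
Social marginal cost = private MC + MEC = 8.7 + 0.5Q.
Set SMC = demand: 8.7 + 0.5Q = 59.3 - 2.0Q → Q* = 20.2400.
Height of the DWL triangle at Q_m is SMC(Q_m) − demand(Q_m) = MEC(Q_m) = 10.1609.
DWL = ½ × 4.0643 × 10.1609 = 20.6485.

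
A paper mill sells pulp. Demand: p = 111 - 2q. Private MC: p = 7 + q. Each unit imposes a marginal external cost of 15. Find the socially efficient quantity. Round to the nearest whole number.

q* = 30

Social marginal cost = private MC + MEC = 22 + q.
Set SMC = demand: 22 + q = 111 - 2q → q* = 29.6667.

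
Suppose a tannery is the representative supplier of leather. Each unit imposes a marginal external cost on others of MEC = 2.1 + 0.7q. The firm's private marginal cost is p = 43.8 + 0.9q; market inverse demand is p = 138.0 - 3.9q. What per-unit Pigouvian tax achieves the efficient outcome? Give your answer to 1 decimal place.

tax = 13.8 per unit

Social marginal cost = private MC + MEC = 45.9 + 1.6q.
Set SMC = demand: 45.9 + 1.6q = 138.0 - 3.9q → q* = 16.7455.
The Pigouvian tax equals MEC at q*: 2.1 + 0.7×16.7455 = 13.8219.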